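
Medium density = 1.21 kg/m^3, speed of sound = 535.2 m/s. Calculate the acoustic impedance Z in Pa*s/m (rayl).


Given values:
  rho = 1.21 kg/m^3
  c = 535.2 m/s
Formula: Z = rho * c
Z = 1.21 * 535.2
Z = 647.59

647.59 rayl


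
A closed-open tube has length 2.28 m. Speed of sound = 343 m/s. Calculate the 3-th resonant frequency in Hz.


Given values:
  Tube type: closed-open, L = 2.28 m, c = 343 m/s, n = 3
Formula: f_n = (2n - 1) * c / (4 * L)
Compute 2n - 1 = 2*3 - 1 = 5
Compute 4 * L = 4 * 2.28 = 9.12
f = 5 * 343 / 9.12
f = 188.05

188.05 Hz


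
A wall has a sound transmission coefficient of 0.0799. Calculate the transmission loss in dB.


Given values:
  tau = 0.0799
Formula: TL = 10 * log10(1 / tau)
Compute 1 / tau = 1 / 0.0799 = 12.5156
Compute log10(12.5156) = 1.097452
TL = 10 * 1.097452 = 10.97

10.97 dB


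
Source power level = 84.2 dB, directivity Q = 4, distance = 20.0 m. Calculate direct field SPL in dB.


Given values:
  Lw = 84.2 dB, Q = 4, r = 20.0 m
Formula: SPL = Lw + 10 * log10(Q / (4 * pi * r^2))
Compute 4 * pi * r^2 = 4 * pi * 20.0^2 = 5026.5482
Compute Q / denom = 4 / 5026.5482 = 0.00079577
Compute 10 * log10(0.00079577) = -30.9921
SPL = 84.2 + (-30.9921) = 53.21

53.21 dB


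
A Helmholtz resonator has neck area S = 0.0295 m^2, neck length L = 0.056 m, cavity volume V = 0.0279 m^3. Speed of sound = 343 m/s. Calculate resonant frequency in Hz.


Given values:
  S = 0.0295 m^2, L = 0.056 m, V = 0.0279 m^3, c = 343 m/s
Formula: f = (c / (2*pi)) * sqrt(S / (V * L))
Compute V * L = 0.0279 * 0.056 = 0.0015624
Compute S / (V * L) = 0.0295 / 0.0015624 = 18.8812
Compute sqrt(18.8812) = 4.34525
Compute c / (2*pi) = 343 / 6.283185 = 54.590148
f = 54.590148 * 4.34525 = 237.21

237.21 Hz


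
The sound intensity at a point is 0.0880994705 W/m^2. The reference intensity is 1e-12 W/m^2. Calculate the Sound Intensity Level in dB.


Given values:
  I = 0.0880994705 W/m^2
  I_ref = 1e-12 W/m^2
Formula: SIL = 10 * log10(I / I_ref)
Compute ratio: I / I_ref = 88099470500
Compute log10: log10(88099470500) = 10.944973
Multiply: SIL = 10 * 10.944973 = 109.45

109.45 dB


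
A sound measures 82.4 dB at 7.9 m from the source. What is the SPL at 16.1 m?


Given values:
  SPL1 = 82.4 dB, r1 = 7.9 m, r2 = 16.1 m
Formula: SPL2 = SPL1 - 20 * log10(r2 / r1)
Compute ratio: r2 / r1 = 16.1 / 7.9 = 2.038
Compute log10: log10(2.038) = 0.309204
Compute drop: 20 * 0.309204 = 6.1841
SPL2 = 82.4 - 6.1841 = 76.22

76.22 dB


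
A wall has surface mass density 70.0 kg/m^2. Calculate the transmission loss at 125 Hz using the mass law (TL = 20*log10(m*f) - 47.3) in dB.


Given values:
  m = 70.0 kg/m^2, f = 125 Hz
Formula: TL = 20 * log10(m * f) - 47.3
Compute m * f = 70.0 * 125 = 8750.0
Compute log10(8750.0) = 3.942008
Compute 20 * 3.942008 = 78.8402
TL = 78.8402 - 47.3 = 31.54

31.54 dB


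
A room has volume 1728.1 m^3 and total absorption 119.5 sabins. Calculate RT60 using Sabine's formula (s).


Given values:
  V = 1728.1 m^3
  A = 119.5 sabins
Formula: RT60 = 0.161 * V / A
Numerator: 0.161 * 1728.1 = 278.2241
RT60 = 278.2241 / 119.5 = 2.328

2.328 s


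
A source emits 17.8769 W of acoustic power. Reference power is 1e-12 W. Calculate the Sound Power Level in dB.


Given values:
  W = 17.8769 W
  W_ref = 1e-12 W
Formula: SWL = 10 * log10(W / W_ref)
Compute ratio: W / W_ref = 17876900000000
Compute log10: log10(17876900000000) = 13.252292
Multiply: SWL = 10 * 13.252292 = 132.52

132.52 dB


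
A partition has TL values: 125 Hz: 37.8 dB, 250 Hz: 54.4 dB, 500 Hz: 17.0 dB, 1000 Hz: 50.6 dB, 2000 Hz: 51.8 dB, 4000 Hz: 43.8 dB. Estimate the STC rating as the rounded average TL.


Given TL values at each frequency:
  125 Hz: 37.8 dB
  250 Hz: 54.4 dB
  500 Hz: 17.0 dB
  1000 Hz: 50.6 dB
  2000 Hz: 51.8 dB
  4000 Hz: 43.8 dB
Formula: STC ~ round(average of TL values)
Sum = 37.8 + 54.4 + 17.0 + 50.6 + 51.8 + 43.8 = 255.4
Average = 255.4 / 6 = 42.57
Rounded: 43

43


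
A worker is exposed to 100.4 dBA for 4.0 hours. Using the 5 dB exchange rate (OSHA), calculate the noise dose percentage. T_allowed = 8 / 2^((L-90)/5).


Given values:
  L = 100.4 dBA, T = 4.0 hours
Formula: T_allowed = 8 / 2^((L - 90) / 5)
Compute exponent: (100.4 - 90) / 5 = 2.08
Compute 2^(2.08) = 4.228072
T_allowed = 8 / 4.228072 = 1.892115 hours
Dose = (T / T_allowed) * 100
Dose = (4.0 / 1.892115) * 100 = 211.4

211.4 %


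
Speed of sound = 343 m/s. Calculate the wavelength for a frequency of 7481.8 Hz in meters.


Given values:
  c = 343 m/s, f = 7481.8 Hz
Formula: lambda = c / f
lambda = 343 / 7481.8
lambda = 0.0458

0.0458 m


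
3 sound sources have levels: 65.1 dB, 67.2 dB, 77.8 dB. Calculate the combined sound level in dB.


Formula: L_total = 10 * log10( sum(10^(Li/10)) )
  Source 1: 10^(65.1/10) = 3235936.5693
  Source 2: 10^(67.2/10) = 5248074.6025
  Source 3: 10^(77.8/10) = 60255958.6074
Sum of linear values = 68739969.7792
L_total = 10 * log10(68739969.7792) = 78.37

78.37 dB


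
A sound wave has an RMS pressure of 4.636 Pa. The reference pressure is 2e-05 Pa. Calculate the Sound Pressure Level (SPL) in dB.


Given values:
  p = 4.636 Pa
  p_ref = 2e-05 Pa
Formula: SPL = 20 * log10(p / p_ref)
Compute ratio: p / p_ref = 4.636 / 2e-05 = 231800
Compute log10: log10(231800) = 5.365113
Multiply: SPL = 20 * 5.365113 = 107.3

107.3 dB


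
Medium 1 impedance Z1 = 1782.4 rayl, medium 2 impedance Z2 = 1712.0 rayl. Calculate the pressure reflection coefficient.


Given values:
  Z1 = 1782.4 rayl, Z2 = 1712.0 rayl
Formula: R = (Z2 - Z1) / (Z2 + Z1)
Numerator: Z2 - Z1 = 1712.0 - 1782.4 = -70.4
Denominator: Z2 + Z1 = 1712.0 + 1782.4 = 3494.4
R = -70.4 / 3494.4 = -0.0201

-0.0201


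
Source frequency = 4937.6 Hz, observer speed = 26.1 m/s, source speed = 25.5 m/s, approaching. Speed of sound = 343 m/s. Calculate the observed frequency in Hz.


Given values:
  f_s = 4937.6 Hz, v_o = 26.1 m/s, v_s = 25.5 m/s
  Direction: approaching
Formula: f_o = f_s * (c + v_o) / (c - v_s)
Numerator: c + v_o = 343 + 26.1 = 369.1
Denominator: c - v_s = 343 - 25.5 = 317.5
f_o = 4937.6 * 369.1 / 317.5 = 5740.06

5740.06 Hz


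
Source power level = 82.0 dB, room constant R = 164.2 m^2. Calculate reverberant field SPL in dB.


Given values:
  Lw = 82.0 dB, R = 164.2 m^2
Formula: SPL = Lw + 10 * log10(4 / R)
Compute 4 / R = 4 / 164.2 = 0.024361
Compute 10 * log10(0.024361) = -16.133
SPL = 82.0 + (-16.133) = 65.87

65.87 dB


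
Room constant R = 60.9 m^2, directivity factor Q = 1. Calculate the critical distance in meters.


Given values:
  R = 60.9 m^2, Q = 1
Formula: d_c = 0.141 * sqrt(Q * R)
Compute Q * R = 1 * 60.9 = 60.9
Compute sqrt(60.9) = 7.8038
d_c = 0.141 * 7.8038 = 1.1

1.1 m


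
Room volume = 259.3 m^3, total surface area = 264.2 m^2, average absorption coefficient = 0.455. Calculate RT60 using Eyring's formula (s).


Given values:
  V = 259.3 m^3, S = 264.2 m^2, alpha = 0.455
Formula: RT60 = 0.161 * V / (-S * ln(1 - alpha))
Compute ln(1 - 0.455) = ln(0.545) = -0.606969
Denominator: -264.2 * -0.606969 = 160.3612
Numerator: 0.161 * 259.3 = 41.7473
RT60 = 41.7473 / 160.3612 = 0.26

0.26 s


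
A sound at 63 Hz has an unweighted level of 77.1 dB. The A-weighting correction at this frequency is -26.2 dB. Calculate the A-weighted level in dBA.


Given values:
  SPL = 77.1 dB
  A-weighting at 63 Hz = -26.2 dB
Formula: L_A = SPL + A_weight
L_A = 77.1 + (-26.2)
L_A = 50.9

50.9 dBA


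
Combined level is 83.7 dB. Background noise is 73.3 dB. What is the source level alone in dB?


Given values:
  L_total = 83.7 dB, L_bg = 73.3 dB
Formula: L_source = 10 * log10(10^(L_total/10) - 10^(L_bg/10))
Convert to linear:
  10^(83.7/10) = 234422881.532
  10^(73.3/10) = 21379620.895
Difference: 234422881.532 - 21379620.895 = 213043260.637
L_source = 10 * log10(213043260.637) = 83.28

83.28 dB


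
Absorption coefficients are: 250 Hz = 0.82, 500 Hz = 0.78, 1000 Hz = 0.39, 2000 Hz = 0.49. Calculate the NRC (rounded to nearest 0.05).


Given values:
  a_250 = 0.82, a_500 = 0.78
  a_1000 = 0.39, a_2000 = 0.49
Formula: NRC = (a250 + a500 + a1000 + a2000) / 4
Sum = 0.82 + 0.78 + 0.39 + 0.49 = 2.48
NRC = 2.48 / 4 = 0.62
Rounded to nearest 0.05: 0.6

0.6


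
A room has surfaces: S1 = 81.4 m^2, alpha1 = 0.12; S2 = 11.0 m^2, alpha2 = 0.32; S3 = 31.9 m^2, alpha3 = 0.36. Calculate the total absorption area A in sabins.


Given surfaces:
  Surface 1: 81.4 * 0.12 = 9.768
  Surface 2: 11.0 * 0.32 = 3.52
  Surface 3: 31.9 * 0.36 = 11.484
Formula: A = sum(Si * alpha_i)
A = 9.768 + 3.52 + 11.484
A = 24.77

24.77 sabins


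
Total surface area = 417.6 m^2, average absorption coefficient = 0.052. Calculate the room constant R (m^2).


Given values:
  S = 417.6 m^2, alpha = 0.052
Formula: R = S * alpha / (1 - alpha)
Numerator: 417.6 * 0.052 = 21.7152
Denominator: 1 - 0.052 = 0.948
R = 21.7152 / 0.948 = 22.91

22.91 m^2


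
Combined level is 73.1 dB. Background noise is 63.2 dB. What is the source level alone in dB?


Given values:
  L_total = 73.1 dB, L_bg = 63.2 dB
Formula: L_source = 10 * log10(10^(L_total/10) - 10^(L_bg/10))
Convert to linear:
  10^(73.1/10) = 20417379.4467
  10^(63.2/10) = 2089296.1309
Difference: 20417379.4467 - 2089296.1309 = 18328083.3158
L_source = 10 * log10(18328083.3158) = 72.63

72.63 dB


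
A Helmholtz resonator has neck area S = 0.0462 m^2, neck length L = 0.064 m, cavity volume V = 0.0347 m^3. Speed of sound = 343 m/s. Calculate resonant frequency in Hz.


Given values:
  S = 0.0462 m^2, L = 0.064 m, V = 0.0347 m^3, c = 343 m/s
Formula: f = (c / (2*pi)) * sqrt(S / (V * L))
Compute V * L = 0.0347 * 0.064 = 0.0022208
Compute S / (V * L) = 0.0462 / 0.0022208 = 20.8033
Compute sqrt(20.8033) = 4.561063
Compute c / (2*pi) = 343 / 6.283185 = 54.590148
f = 54.590148 * 4.561063 = 248.99

248.99 Hz


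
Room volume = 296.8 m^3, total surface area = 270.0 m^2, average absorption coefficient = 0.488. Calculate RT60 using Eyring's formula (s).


Given values:
  V = 296.8 m^3, S = 270.0 m^2, alpha = 0.488
Formula: RT60 = 0.161 * V / (-S * ln(1 - alpha))
Compute ln(1 - 0.488) = ln(0.512) = -0.669431
Denominator: -270.0 * -0.669431 = 180.7464
Numerator: 0.161 * 296.8 = 47.7848
RT60 = 47.7848 / 180.7464 = 0.264

0.264 s


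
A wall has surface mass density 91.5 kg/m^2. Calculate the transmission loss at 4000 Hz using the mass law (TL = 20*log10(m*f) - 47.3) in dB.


Given values:
  m = 91.5 kg/m^2, f = 4000 Hz
Formula: TL = 20 * log10(m * f) - 47.3
Compute m * f = 91.5 * 4000 = 366000.0
Compute log10(366000.0) = 5.563481
Compute 20 * 5.563481 = 111.2696
TL = 111.2696 - 47.3 = 63.97

63.97 dB


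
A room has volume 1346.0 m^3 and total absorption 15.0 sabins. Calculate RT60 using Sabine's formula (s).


Given values:
  V = 1346.0 m^3
  A = 15.0 sabins
Formula: RT60 = 0.161 * V / A
Numerator: 0.161 * 1346.0 = 216.706
RT60 = 216.706 / 15.0 = 14.447

14.447 s


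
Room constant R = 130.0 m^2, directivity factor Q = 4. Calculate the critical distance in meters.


Given values:
  R = 130.0 m^2, Q = 4
Formula: d_c = 0.141 * sqrt(Q * R)
Compute Q * R = 4 * 130.0 = 520.0
Compute sqrt(520.0) = 22.8035
d_c = 0.141 * 22.8035 = 3.215

3.215 m


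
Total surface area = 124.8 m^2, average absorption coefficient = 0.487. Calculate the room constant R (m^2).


Given values:
  S = 124.8 m^2, alpha = 0.487
Formula: R = S * alpha / (1 - alpha)
Numerator: 124.8 * 0.487 = 60.7776
Denominator: 1 - 0.487 = 0.513
R = 60.7776 / 0.513 = 118.47

118.47 m^2


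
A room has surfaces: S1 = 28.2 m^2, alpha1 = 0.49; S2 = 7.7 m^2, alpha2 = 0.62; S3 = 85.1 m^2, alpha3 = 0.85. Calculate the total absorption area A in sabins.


Given surfaces:
  Surface 1: 28.2 * 0.49 = 13.818
  Surface 2: 7.7 * 0.62 = 4.774
  Surface 3: 85.1 * 0.85 = 72.335
Formula: A = sum(Si * alpha_i)
A = 13.818 + 4.774 + 72.335
A = 90.93

90.93 sabins


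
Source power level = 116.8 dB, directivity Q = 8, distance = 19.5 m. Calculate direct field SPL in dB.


Given values:
  Lw = 116.8 dB, Q = 8, r = 19.5 m
Formula: SPL = Lw + 10 * log10(Q / (4 * pi * r^2))
Compute 4 * pi * r^2 = 4 * pi * 19.5^2 = 4778.3624
Compute Q / denom = 8 / 4778.3624 = 0.00167421
Compute 10 * log10(0.00167421) = -27.7619
SPL = 116.8 + (-27.7619) = 89.04

89.04 dB


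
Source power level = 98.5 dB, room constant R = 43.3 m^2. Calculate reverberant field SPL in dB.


Given values:
  Lw = 98.5 dB, R = 43.3 m^2
Formula: SPL = Lw + 10 * log10(4 / R)
Compute 4 / R = 4 / 43.3 = 0.092379
Compute 10 * log10(0.092379) = -10.3443
SPL = 98.5 + (-10.3443) = 88.16

88.16 dB


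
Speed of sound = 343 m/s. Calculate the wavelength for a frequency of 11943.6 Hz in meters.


Given values:
  c = 343 m/s, f = 11943.6 Hz
Formula: lambda = c / f
lambda = 343 / 11943.6
lambda = 0.0287

0.0287 m


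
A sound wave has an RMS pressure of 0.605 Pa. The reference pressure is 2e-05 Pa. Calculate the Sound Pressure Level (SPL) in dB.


Given values:
  p = 0.605 Pa
  p_ref = 2e-05 Pa
Formula: SPL = 20 * log10(p / p_ref)
Compute ratio: p / p_ref = 0.605 / 2e-05 = 30250
Compute log10: log10(30250) = 4.480725
Multiply: SPL = 20 * 4.480725 = 89.61

89.61 dB


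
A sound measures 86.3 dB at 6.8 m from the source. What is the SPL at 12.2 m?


Given values:
  SPL1 = 86.3 dB, r1 = 6.8 m, r2 = 12.2 m
Formula: SPL2 = SPL1 - 20 * log10(r2 / r1)
Compute ratio: r2 / r1 = 12.2 / 6.8 = 1.7941
Compute log10: log10(1.7941) = 0.253847
Compute drop: 20 * 0.253847 = 5.0769
SPL2 = 86.3 - 5.0769 = 81.22

81.22 dB


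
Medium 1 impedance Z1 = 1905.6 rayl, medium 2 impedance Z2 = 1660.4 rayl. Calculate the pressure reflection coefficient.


Given values:
  Z1 = 1905.6 rayl, Z2 = 1660.4 rayl
Formula: R = (Z2 - Z1) / (Z2 + Z1)
Numerator: Z2 - Z1 = 1660.4 - 1905.6 = -245.2
Denominator: Z2 + Z1 = 1660.4 + 1905.6 = 3566.0
R = -245.2 / 3566.0 = -0.0688

-0.0688


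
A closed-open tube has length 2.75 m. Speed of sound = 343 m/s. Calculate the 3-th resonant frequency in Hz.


Given values:
  Tube type: closed-open, L = 2.75 m, c = 343 m/s, n = 3
Formula: f_n = (2n - 1) * c / (4 * L)
Compute 2n - 1 = 2*3 - 1 = 5
Compute 4 * L = 4 * 2.75 = 11.0
f = 5 * 343 / 11.0
f = 155.91

155.91 Hz


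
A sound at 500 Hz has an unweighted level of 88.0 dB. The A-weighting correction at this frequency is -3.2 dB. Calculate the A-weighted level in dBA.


Given values:
  SPL = 88.0 dB
  A-weighting at 500 Hz = -3.2 dB
Formula: L_A = SPL + A_weight
L_A = 88.0 + (-3.2)
L_A = 84.8

84.8 dBA


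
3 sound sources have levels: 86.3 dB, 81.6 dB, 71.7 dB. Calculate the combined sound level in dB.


Formula: L_total = 10 * log10( sum(10^(Li/10)) )
  Source 1: 10^(86.3/10) = 426579518.8016
  Source 2: 10^(81.6/10) = 144543977.0746
  Source 3: 10^(71.7/10) = 14791083.8817
Sum of linear values = 585914579.7579
L_total = 10 * log10(585914579.7579) = 87.68

87.68 dB


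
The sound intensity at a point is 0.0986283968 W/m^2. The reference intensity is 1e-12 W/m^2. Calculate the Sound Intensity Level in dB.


Given values:
  I = 0.0986283968 W/m^2
  I_ref = 1e-12 W/m^2
Formula: SIL = 10 * log10(I / I_ref)
Compute ratio: I / I_ref = 98628396800
Compute log10: log10(98628396800) = 10.994002
Multiply: SIL = 10 * 10.994002 = 109.94

109.94 dB


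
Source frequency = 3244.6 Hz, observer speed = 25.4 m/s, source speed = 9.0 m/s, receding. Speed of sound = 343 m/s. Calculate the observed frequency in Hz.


Given values:
  f_s = 3244.6 Hz, v_o = 25.4 m/s, v_s = 9.0 m/s
  Direction: receding
Formula: f_o = f_s * (c - v_o) / (c + v_s)
Numerator: c - v_o = 343 - 25.4 = 317.6
Denominator: c + v_s = 343 + 9.0 = 352.0
f_o = 3244.6 * 317.6 / 352.0 = 2927.51

2927.51 Hz


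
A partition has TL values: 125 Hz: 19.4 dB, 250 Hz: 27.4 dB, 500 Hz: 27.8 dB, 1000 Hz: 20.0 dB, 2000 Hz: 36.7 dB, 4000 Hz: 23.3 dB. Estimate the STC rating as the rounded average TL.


Given TL values at each frequency:
  125 Hz: 19.4 dB
  250 Hz: 27.4 dB
  500 Hz: 27.8 dB
  1000 Hz: 20.0 dB
  2000 Hz: 36.7 dB
  4000 Hz: 23.3 dB
Formula: STC ~ round(average of TL values)
Sum = 19.4 + 27.4 + 27.8 + 20.0 + 36.7 + 23.3 = 154.6
Average = 154.6 / 6 = 25.77
Rounded: 26

26


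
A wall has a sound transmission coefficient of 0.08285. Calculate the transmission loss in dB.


Given values:
  tau = 0.08285
Formula: TL = 10 * log10(1 / tau)
Compute 1 / tau = 1 / 0.08285 = 12.07
Compute log10(12.07) = 1.081707
TL = 10 * 1.081707 = 10.82

10.82 dB


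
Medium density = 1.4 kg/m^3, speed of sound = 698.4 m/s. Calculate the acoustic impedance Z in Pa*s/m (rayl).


Given values:
  rho = 1.4 kg/m^3
  c = 698.4 m/s
Formula: Z = rho * c
Z = 1.4 * 698.4
Z = 977.76

977.76 rayl


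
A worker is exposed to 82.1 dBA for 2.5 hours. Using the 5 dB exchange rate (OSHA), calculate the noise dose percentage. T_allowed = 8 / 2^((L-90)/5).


Given values:
  L = 82.1 dBA, T = 2.5 hours
Formula: T_allowed = 8 / 2^((L - 90) / 5)
Compute exponent: (82.1 - 90) / 5 = -1.58
Compute 2^(-1.58) = 0.334482
T_allowed = 8 / 0.334482 = 23.91758 hours
Dose = (T / T_allowed) * 100
Dose = (2.5 / 23.91758) * 100 = 10.45

10.45 %


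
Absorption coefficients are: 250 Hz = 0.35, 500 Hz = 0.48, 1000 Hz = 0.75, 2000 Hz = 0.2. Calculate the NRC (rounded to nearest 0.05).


Given values:
  a_250 = 0.35, a_500 = 0.48
  a_1000 = 0.75, a_2000 = 0.2
Formula: NRC = (a250 + a500 + a1000 + a2000) / 4
Sum = 0.35 + 0.48 + 0.75 + 0.2 = 1.78
NRC = 1.78 / 4 = 0.445
Rounded to nearest 0.05: 0.45

0.45


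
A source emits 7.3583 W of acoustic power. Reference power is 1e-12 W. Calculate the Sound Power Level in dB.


Given values:
  W = 7.3583 W
  W_ref = 1e-12 W
Formula: SWL = 10 * log10(W / W_ref)
Compute ratio: W / W_ref = 7358300000000
Compute log10: log10(7358300000000) = 12.866777
Multiply: SWL = 10 * 12.866777 = 128.67

128.67 dB


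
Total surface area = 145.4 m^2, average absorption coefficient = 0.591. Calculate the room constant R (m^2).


Given values:
  S = 145.4 m^2, alpha = 0.591
Formula: R = S * alpha / (1 - alpha)
Numerator: 145.4 * 0.591 = 85.9314
Denominator: 1 - 0.591 = 0.409
R = 85.9314 / 0.409 = 210.1

210.1 m^2


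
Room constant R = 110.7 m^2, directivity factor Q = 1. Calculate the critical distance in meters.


Given values:
  R = 110.7 m^2, Q = 1
Formula: d_c = 0.141 * sqrt(Q * R)
Compute Q * R = 1 * 110.7 = 110.7
Compute sqrt(110.7) = 10.5214
d_c = 0.141 * 10.5214 = 1.484

1.484 m


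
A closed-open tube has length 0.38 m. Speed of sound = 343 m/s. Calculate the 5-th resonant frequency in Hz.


Given values:
  Tube type: closed-open, L = 0.38 m, c = 343 m/s, n = 5
Formula: f_n = (2n - 1) * c / (4 * L)
Compute 2n - 1 = 2*5 - 1 = 9
Compute 4 * L = 4 * 0.38 = 1.52
f = 9 * 343 / 1.52
f = 2030.92

2030.92 Hz


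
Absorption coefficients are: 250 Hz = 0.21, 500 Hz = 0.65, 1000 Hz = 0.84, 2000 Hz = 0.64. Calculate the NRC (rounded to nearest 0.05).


Given values:
  a_250 = 0.21, a_500 = 0.65
  a_1000 = 0.84, a_2000 = 0.64
Formula: NRC = (a250 + a500 + a1000 + a2000) / 4
Sum = 0.21 + 0.65 + 0.84 + 0.64 = 2.34
NRC = 2.34 / 4 = 0.585
Rounded to nearest 0.05: 0.6

0.6


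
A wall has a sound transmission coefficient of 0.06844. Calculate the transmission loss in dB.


Given values:
  tau = 0.06844
Formula: TL = 10 * log10(1 / tau)
Compute 1 / tau = 1 / 0.06844 = 14.6113
Compute log10(14.6113) = 1.164689
TL = 10 * 1.164689 = 11.65

11.65 dB


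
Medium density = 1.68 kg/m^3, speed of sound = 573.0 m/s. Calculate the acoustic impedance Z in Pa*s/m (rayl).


Given values:
  rho = 1.68 kg/m^3
  c = 573.0 m/s
Formula: Z = rho * c
Z = 1.68 * 573.0
Z = 962.64

962.64 rayl


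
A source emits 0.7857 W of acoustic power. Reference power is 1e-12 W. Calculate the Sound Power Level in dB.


Given values:
  W = 0.7857 W
  W_ref = 1e-12 W
Formula: SWL = 10 * log10(W / W_ref)
Compute ratio: W / W_ref = 785700000000
Compute log10: log10(785700000000) = 11.895257
Multiply: SWL = 10 * 11.895257 = 118.95

118.95 dB


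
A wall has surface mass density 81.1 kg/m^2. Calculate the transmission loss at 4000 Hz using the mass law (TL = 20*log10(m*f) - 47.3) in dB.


Given values:
  m = 81.1 kg/m^2, f = 4000 Hz
Formula: TL = 20 * log10(m * f) - 47.3
Compute m * f = 81.1 * 4000 = 324400.0
Compute log10(324400.0) = 5.511081
Compute 20 * 5.511081 = 110.2216
TL = 110.2216 - 47.3 = 62.92

62.92 dB


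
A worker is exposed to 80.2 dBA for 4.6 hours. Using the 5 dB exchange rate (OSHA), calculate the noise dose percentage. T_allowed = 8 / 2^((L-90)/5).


Given values:
  L = 80.2 dBA, T = 4.6 hours
Formula: T_allowed = 8 / 2^((L - 90) / 5)
Compute exponent: (80.2 - 90) / 5 = -1.96
Compute 2^(-1.96) = 0.257028
T_allowed = 8 / 0.257028 = 31.125014 hours
Dose = (T / T_allowed) * 100
Dose = (4.6 / 31.125014) * 100 = 14.78

14.78 %


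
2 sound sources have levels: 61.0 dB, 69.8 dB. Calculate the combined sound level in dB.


Formula: L_total = 10 * log10( sum(10^(Li/10)) )
  Source 1: 10^(61.0/10) = 1258925.4118
  Source 2: 10^(69.8/10) = 9549925.8602
Sum of linear values = 10808851.272
L_total = 10 * log10(10808851.272) = 70.34

70.34 dB


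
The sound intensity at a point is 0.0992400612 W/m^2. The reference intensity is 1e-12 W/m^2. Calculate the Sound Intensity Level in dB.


Given values:
  I = 0.0992400612 W/m^2
  I_ref = 1e-12 W/m^2
Formula: SIL = 10 * log10(I / I_ref)
Compute ratio: I / I_ref = 99240061200
Compute log10: log10(99240061200) = 10.996687
Multiply: SIL = 10 * 10.996687 = 109.97

109.97 dB


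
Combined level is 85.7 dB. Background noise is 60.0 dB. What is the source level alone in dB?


Given values:
  L_total = 85.7 dB, L_bg = 60.0 dB
Formula: L_source = 10 * log10(10^(L_total/10) - 10^(L_bg/10))
Convert to linear:
  10^(85.7/10) = 371535229.0972
  10^(60.0/10) = 1000000.0
Difference: 371535229.0972 - 1000000.0 = 370535229.0972
L_source = 10 * log10(370535229.0972) = 85.69

85.69 dB


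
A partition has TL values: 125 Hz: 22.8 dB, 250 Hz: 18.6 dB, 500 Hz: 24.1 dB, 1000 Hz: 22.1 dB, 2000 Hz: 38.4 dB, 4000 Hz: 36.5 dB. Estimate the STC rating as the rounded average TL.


Given TL values at each frequency:
  125 Hz: 22.8 dB
  250 Hz: 18.6 dB
  500 Hz: 24.1 dB
  1000 Hz: 22.1 dB
  2000 Hz: 38.4 dB
  4000 Hz: 36.5 dB
Formula: STC ~ round(average of TL values)
Sum = 22.8 + 18.6 + 24.1 + 22.1 + 38.4 + 36.5 = 162.5
Average = 162.5 / 6 = 27.08
Rounded: 27

27


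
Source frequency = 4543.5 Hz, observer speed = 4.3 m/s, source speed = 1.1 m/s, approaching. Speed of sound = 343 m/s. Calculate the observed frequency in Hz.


Given values:
  f_s = 4543.5 Hz, v_o = 4.3 m/s, v_s = 1.1 m/s
  Direction: approaching
Formula: f_o = f_s * (c + v_o) / (c - v_s)
Numerator: c + v_o = 343 + 4.3 = 347.3
Denominator: c - v_s = 343 - 1.1 = 341.9
f_o = 4543.5 * 347.3 / 341.9 = 4615.26

4615.26 Hz


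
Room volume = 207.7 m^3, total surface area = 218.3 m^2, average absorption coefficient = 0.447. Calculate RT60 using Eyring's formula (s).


Given values:
  V = 207.7 m^3, S = 218.3 m^2, alpha = 0.447
Formula: RT60 = 0.161 * V / (-S * ln(1 - alpha))
Compute ln(1 - 0.447) = ln(0.553) = -0.592397
Denominator: -218.3 * -0.592397 = 129.3203
Numerator: 0.161 * 207.7 = 33.4397
RT60 = 33.4397 / 129.3203 = 0.259

0.259 s


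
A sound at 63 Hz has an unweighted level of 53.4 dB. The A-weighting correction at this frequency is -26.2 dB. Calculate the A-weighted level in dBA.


Given values:
  SPL = 53.4 dB
  A-weighting at 63 Hz = -26.2 dB
Formula: L_A = SPL + A_weight
L_A = 53.4 + (-26.2)
L_A = 27.2

27.2 dBA


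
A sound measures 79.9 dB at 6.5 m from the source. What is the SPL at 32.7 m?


Given values:
  SPL1 = 79.9 dB, r1 = 6.5 m, r2 = 32.7 m
Formula: SPL2 = SPL1 - 20 * log10(r2 / r1)
Compute ratio: r2 / r1 = 32.7 / 6.5 = 5.0308
Compute log10: log10(5.0308) = 0.701637
Compute drop: 20 * 0.701637 = 14.0327
SPL2 = 79.9 - 14.0327 = 65.87

65.87 dB


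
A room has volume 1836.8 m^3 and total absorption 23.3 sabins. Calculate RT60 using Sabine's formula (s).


Given values:
  V = 1836.8 m^3
  A = 23.3 sabins
Formula: RT60 = 0.161 * V / A
Numerator: 0.161 * 1836.8 = 295.7248
RT60 = 295.7248 / 23.3 = 12.692

12.692 s


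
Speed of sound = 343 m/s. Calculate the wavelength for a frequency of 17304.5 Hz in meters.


Given values:
  c = 343 m/s, f = 17304.5 Hz
Formula: lambda = c / f
lambda = 343 / 17304.5
lambda = 0.0198

0.0198 m


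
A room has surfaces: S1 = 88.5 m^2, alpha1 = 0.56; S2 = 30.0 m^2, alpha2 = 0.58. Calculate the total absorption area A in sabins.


Given surfaces:
  Surface 1: 88.5 * 0.56 = 49.56
  Surface 2: 30.0 * 0.58 = 17.4
Formula: A = sum(Si * alpha_i)
A = 49.56 + 17.4
A = 66.96

66.96 sabins


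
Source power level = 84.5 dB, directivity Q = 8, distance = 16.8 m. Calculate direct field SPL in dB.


Given values:
  Lw = 84.5 dB, Q = 8, r = 16.8 m
Formula: SPL = Lw + 10 * log10(Q / (4 * pi * r^2))
Compute 4 * pi * r^2 = 4 * pi * 16.8^2 = 3546.7324
Compute Q / denom = 8 / 3546.7324 = 0.0022556
Compute 10 * log10(0.0022556) = -26.4674
SPL = 84.5 + (-26.4674) = 58.03

58.03 dB


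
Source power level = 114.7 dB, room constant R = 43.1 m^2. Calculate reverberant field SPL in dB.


Given values:
  Lw = 114.7 dB, R = 43.1 m^2
Formula: SPL = Lw + 10 * log10(4 / R)
Compute 4 / R = 4 / 43.1 = 0.092807
Compute 10 * log10(0.092807) = -10.3242
SPL = 114.7 + (-10.3242) = 104.38

104.38 dB


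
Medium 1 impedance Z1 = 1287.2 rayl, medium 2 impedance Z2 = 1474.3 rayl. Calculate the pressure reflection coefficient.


Given values:
  Z1 = 1287.2 rayl, Z2 = 1474.3 rayl
Formula: R = (Z2 - Z1) / (Z2 + Z1)
Numerator: Z2 - Z1 = 1474.3 - 1287.2 = 187.1
Denominator: Z2 + Z1 = 1474.3 + 1287.2 = 2761.5
R = 187.1 / 2761.5 = 0.0678

0.0678


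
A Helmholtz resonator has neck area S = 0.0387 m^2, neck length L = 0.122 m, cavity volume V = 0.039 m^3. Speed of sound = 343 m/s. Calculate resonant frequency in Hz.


Given values:
  S = 0.0387 m^2, L = 0.122 m, V = 0.039 m^3, c = 343 m/s
Formula: f = (c / (2*pi)) * sqrt(S / (V * L))
Compute V * L = 0.039 * 0.122 = 0.004758
Compute S / (V * L) = 0.0387 / 0.004758 = 8.1337
Compute sqrt(8.1337) = 2.851964
Compute c / (2*pi) = 343 / 6.283185 = 54.590148
f = 54.590148 * 2.851964 = 155.69

155.69 Hz


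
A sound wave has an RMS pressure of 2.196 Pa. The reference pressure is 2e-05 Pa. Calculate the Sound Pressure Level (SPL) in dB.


Given values:
  p = 2.196 Pa
  p_ref = 2e-05 Pa
Formula: SPL = 20 * log10(p / p_ref)
Compute ratio: p / p_ref = 2.196 / 2e-05 = 109800
Compute log10: log10(109800) = 5.040602
Multiply: SPL = 20 * 5.040602 = 100.81

100.81 dB


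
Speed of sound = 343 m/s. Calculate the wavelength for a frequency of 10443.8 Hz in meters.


Given values:
  c = 343 m/s, f = 10443.8 Hz
Formula: lambda = c / f
lambda = 343 / 10443.8
lambda = 0.0328

0.0328 m


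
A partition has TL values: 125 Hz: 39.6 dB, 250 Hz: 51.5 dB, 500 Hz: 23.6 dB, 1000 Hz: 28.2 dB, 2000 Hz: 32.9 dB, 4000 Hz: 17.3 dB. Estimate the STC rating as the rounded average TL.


Given TL values at each frequency:
  125 Hz: 39.6 dB
  250 Hz: 51.5 dB
  500 Hz: 23.6 dB
  1000 Hz: 28.2 dB
  2000 Hz: 32.9 dB
  4000 Hz: 17.3 dB
Formula: STC ~ round(average of TL values)
Sum = 39.6 + 51.5 + 23.6 + 28.2 + 32.9 + 17.3 = 193.1
Average = 193.1 / 6 = 32.18
Rounded: 32

32


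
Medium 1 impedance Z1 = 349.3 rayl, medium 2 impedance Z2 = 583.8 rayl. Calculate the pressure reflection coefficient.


Given values:
  Z1 = 349.3 rayl, Z2 = 583.8 rayl
Formula: R = (Z2 - Z1) / (Z2 + Z1)
Numerator: Z2 - Z1 = 583.8 - 349.3 = 234.5
Denominator: Z2 + Z1 = 583.8 + 349.3 = 933.1
R = 234.5 / 933.1 = 0.2513

0.2513


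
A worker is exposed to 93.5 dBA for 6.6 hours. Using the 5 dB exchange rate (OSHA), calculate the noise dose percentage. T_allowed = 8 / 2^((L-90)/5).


Given values:
  L = 93.5 dBA, T = 6.6 hours
Formula: T_allowed = 8 / 2^((L - 90) / 5)
Compute exponent: (93.5 - 90) / 5 = 0.7
Compute 2^(0.7) = 1.624505
T_allowed = 8 / 1.624505 = 4.924577 hours
Dose = (T / T_allowed) * 100
Dose = (6.6 / 4.924577) * 100 = 134.02

134.02 %


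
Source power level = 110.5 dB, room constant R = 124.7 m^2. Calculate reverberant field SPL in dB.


Given values:
  Lw = 110.5 dB, R = 124.7 m^2
Formula: SPL = Lw + 10 * log10(4 / R)
Compute 4 / R = 4 / 124.7 = 0.032077
Compute 10 * log10(0.032077) = -14.9381
SPL = 110.5 + (-14.9381) = 95.56

95.56 dB


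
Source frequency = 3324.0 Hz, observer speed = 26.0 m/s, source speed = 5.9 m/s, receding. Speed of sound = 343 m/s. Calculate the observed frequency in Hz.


Given values:
  f_s = 3324.0 Hz, v_o = 26.0 m/s, v_s = 5.9 m/s
  Direction: receding
Formula: f_o = f_s * (c - v_o) / (c + v_s)
Numerator: c - v_o = 343 - 26.0 = 317.0
Denominator: c + v_s = 343 + 5.9 = 348.9
f_o = 3324.0 * 317.0 / 348.9 = 3020.09

3020.09 Hz


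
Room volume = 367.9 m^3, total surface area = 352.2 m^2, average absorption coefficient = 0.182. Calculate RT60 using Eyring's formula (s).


Given values:
  V = 367.9 m^3, S = 352.2 m^2, alpha = 0.182
Formula: RT60 = 0.161 * V / (-S * ln(1 - alpha))
Compute ln(1 - 0.182) = ln(0.818) = -0.200893
Denominator: -352.2 * -0.200893 = 70.7545
Numerator: 0.161 * 367.9 = 59.2319
RT60 = 59.2319 / 70.7545 = 0.837

0.837 s


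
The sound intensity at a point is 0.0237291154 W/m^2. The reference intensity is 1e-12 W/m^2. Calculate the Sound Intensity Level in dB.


Given values:
  I = 0.0237291154 W/m^2
  I_ref = 1e-12 W/m^2
Formula: SIL = 10 * log10(I / I_ref)
Compute ratio: I / I_ref = 23729115400
Compute log10: log10(23729115400) = 10.375282
Multiply: SIL = 10 * 10.375282 = 103.75

103.75 dB


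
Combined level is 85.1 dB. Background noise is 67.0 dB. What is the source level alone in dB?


Given values:
  L_total = 85.1 dB, L_bg = 67.0 dB
Formula: L_source = 10 * log10(10^(L_total/10) - 10^(L_bg/10))
Convert to linear:
  10^(85.1/10) = 323593656.9296
  10^(67.0/10) = 5011872.3363
Difference: 323593656.9296 - 5011872.3363 = 318581784.5933
L_source = 10 * log10(318581784.5933) = 85.03

85.03 dB


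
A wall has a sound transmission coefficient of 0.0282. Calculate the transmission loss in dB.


Given values:
  tau = 0.0282
Formula: TL = 10 * log10(1 / tau)
Compute 1 / tau = 1 / 0.0282 = 35.461
Compute log10(35.461) = 1.549751
TL = 10 * 1.549751 = 15.5

15.5 dB


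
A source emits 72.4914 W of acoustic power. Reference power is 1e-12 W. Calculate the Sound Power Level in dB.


Given values:
  W = 72.4914 W
  W_ref = 1e-12 W
Formula: SWL = 10 * log10(W / W_ref)
Compute ratio: W / W_ref = 72491400000000
Compute log10: log10(72491400000000) = 13.860286
Multiply: SWL = 10 * 13.860286 = 138.6

138.6 dB


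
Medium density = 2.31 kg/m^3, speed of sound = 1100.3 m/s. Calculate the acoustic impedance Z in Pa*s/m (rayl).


Given values:
  rho = 2.31 kg/m^3
  c = 1100.3 m/s
Formula: Z = rho * c
Z = 2.31 * 1100.3
Z = 2541.69

2541.69 rayl


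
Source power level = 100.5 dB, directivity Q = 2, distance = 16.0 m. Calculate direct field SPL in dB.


Given values:
  Lw = 100.5 dB, Q = 2, r = 16.0 m
Formula: SPL = Lw + 10 * log10(Q / (4 * pi * r^2))
Compute 4 * pi * r^2 = 4 * pi * 16.0^2 = 3216.9909
Compute Q / denom = 2 / 3216.9909 = 0.0006217
Compute 10 * log10(0.0006217) = -32.0642
SPL = 100.5 + (-32.0642) = 68.44

68.44 dB


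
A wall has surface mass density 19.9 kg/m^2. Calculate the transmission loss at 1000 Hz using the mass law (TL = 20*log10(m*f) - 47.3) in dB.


Given values:
  m = 19.9 kg/m^2, f = 1000 Hz
Formula: TL = 20 * log10(m * f) - 47.3
Compute m * f = 19.9 * 1000 = 19900.0
Compute log10(19900.0) = 4.298853
Compute 20 * 4.298853 = 85.9771
TL = 85.9771 - 47.3 = 38.68

38.68 dB


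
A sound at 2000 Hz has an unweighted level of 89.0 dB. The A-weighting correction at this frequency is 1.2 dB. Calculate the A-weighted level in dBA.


Given values:
  SPL = 89.0 dB
  A-weighting at 2000 Hz = 1.2 dB
Formula: L_A = SPL + A_weight
L_A = 89.0 + (1.2)
L_A = 90.2

90.2 dBA


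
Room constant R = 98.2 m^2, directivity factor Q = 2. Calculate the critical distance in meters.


Given values:
  R = 98.2 m^2, Q = 2
Formula: d_c = 0.141 * sqrt(Q * R)
Compute Q * R = 2 * 98.2 = 196.4
Compute sqrt(196.4) = 14.0143
d_c = 0.141 * 14.0143 = 1.976

1.976 m


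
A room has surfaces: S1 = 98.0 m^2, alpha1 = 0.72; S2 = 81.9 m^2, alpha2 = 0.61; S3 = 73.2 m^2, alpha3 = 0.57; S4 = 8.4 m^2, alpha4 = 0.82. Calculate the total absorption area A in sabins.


Given surfaces:
  Surface 1: 98.0 * 0.72 = 70.56
  Surface 2: 81.9 * 0.61 = 49.959
  Surface 3: 73.2 * 0.57 = 41.724
  Surface 4: 8.4 * 0.82 = 6.888
Formula: A = sum(Si * alpha_i)
A = 70.56 + 49.959 + 41.724 + 6.888
A = 169.13

169.13 sabins


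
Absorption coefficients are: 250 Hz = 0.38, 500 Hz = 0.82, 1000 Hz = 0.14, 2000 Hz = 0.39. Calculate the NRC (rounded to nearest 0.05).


Given values:
  a_250 = 0.38, a_500 = 0.82
  a_1000 = 0.14, a_2000 = 0.39
Formula: NRC = (a250 + a500 + a1000 + a2000) / 4
Sum = 0.38 + 0.82 + 0.14 + 0.39 = 1.73
NRC = 1.73 / 4 = 0.4325
Rounded to nearest 0.05: 0.45

0.45


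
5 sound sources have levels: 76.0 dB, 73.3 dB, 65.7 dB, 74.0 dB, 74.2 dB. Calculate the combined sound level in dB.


Formula: L_total = 10 * log10( sum(10^(Li/10)) )
  Source 1: 10^(76.0/10) = 39810717.0553
  Source 2: 10^(73.3/10) = 21379620.895
  Source 3: 10^(65.7/10) = 3715352.291
  Source 4: 10^(74.0/10) = 25118864.3151
  Source 5: 10^(74.2/10) = 26302679.919
Sum of linear values = 116327234.4754
L_total = 10 * log10(116327234.4754) = 80.66

80.66 dB


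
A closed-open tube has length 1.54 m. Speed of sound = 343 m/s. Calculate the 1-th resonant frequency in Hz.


Given values:
  Tube type: closed-open, L = 1.54 m, c = 343 m/s, n = 1
Formula: f_n = (2n - 1) * c / (4 * L)
Compute 2n - 1 = 2*1 - 1 = 1
Compute 4 * L = 4 * 1.54 = 6.16
f = 1 * 343 / 6.16
f = 55.68

55.68 Hz


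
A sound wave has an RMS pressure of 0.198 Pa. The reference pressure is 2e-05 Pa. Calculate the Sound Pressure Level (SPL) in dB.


Given values:
  p = 0.198 Pa
  p_ref = 2e-05 Pa
Formula: SPL = 20 * log10(p / p_ref)
Compute ratio: p / p_ref = 0.198 / 2e-05 = 9900
Compute log10: log10(9900) = 3.995635
Multiply: SPL = 20 * 3.995635 = 79.91

79.91 dB


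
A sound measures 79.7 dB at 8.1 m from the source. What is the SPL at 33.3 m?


Given values:
  SPL1 = 79.7 dB, r1 = 8.1 m, r2 = 33.3 m
Formula: SPL2 = SPL1 - 20 * log10(r2 / r1)
Compute ratio: r2 / r1 = 33.3 / 8.1 = 4.1111
Compute log10: log10(4.1111) = 0.613958
Compute drop: 20 * 0.613958 = 12.2792
SPL2 = 79.7 - 12.2792 = 67.42

67.42 dB


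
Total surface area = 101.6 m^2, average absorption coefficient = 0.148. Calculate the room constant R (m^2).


Given values:
  S = 101.6 m^2, alpha = 0.148
Formula: R = S * alpha / (1 - alpha)
Numerator: 101.6 * 0.148 = 15.0368
Denominator: 1 - 0.148 = 0.852
R = 15.0368 / 0.852 = 17.65

17.65 m^2


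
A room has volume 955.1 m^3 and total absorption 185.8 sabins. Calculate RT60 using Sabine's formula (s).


Given values:
  V = 955.1 m^3
  A = 185.8 sabins
Formula: RT60 = 0.161 * V / A
Numerator: 0.161 * 955.1 = 153.7711
RT60 = 153.7711 / 185.8 = 0.828

0.828 s


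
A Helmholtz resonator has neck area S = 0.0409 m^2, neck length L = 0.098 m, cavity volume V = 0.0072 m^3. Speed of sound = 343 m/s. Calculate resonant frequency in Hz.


Given values:
  S = 0.0409 m^2, L = 0.098 m, V = 0.0072 m^3, c = 343 m/s
Formula: f = (c / (2*pi)) * sqrt(S / (V * L))
Compute V * L = 0.0072 * 0.098 = 0.0007056
Compute S / (V * L) = 0.0409 / 0.0007056 = 57.9649
Compute sqrt(57.9649) = 7.613468
Compute c / (2*pi) = 343 / 6.283185 = 54.590148
f = 54.590148 * 7.613468 = 415.62

415.62 Hz


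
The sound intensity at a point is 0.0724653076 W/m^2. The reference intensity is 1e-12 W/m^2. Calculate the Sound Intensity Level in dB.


Given values:
  I = 0.0724653076 W/m^2
  I_ref = 1e-12 W/m^2
Formula: SIL = 10 * log10(I / I_ref)
Compute ratio: I / I_ref = 72465307600
Compute log10: log10(72465307600) = 10.86013
Multiply: SIL = 10 * 10.86013 = 108.6

108.6 dB


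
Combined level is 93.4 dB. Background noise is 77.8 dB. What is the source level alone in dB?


Given values:
  L_total = 93.4 dB, L_bg = 77.8 dB
Formula: L_source = 10 * log10(10^(L_total/10) - 10^(L_bg/10))
Convert to linear:
  10^(93.4/10) = 2187761623.9496
  10^(77.8/10) = 60255958.6074
Difference: 2187761623.9496 - 60255958.6074 = 2127505665.3422
L_source = 10 * log10(2127505665.3422) = 93.28

93.28 dB


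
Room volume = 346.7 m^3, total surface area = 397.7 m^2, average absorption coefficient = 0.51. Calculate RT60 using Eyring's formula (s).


Given values:
  V = 346.7 m^3, S = 397.7 m^2, alpha = 0.51
Formula: RT60 = 0.161 * V / (-S * ln(1 - alpha))
Compute ln(1 - 0.51) = ln(0.49) = -0.71335
Denominator: -397.7 * -0.71335 = 283.6993
Numerator: 0.161 * 346.7 = 55.8187
RT60 = 55.8187 / 283.6993 = 0.197

0.197 s


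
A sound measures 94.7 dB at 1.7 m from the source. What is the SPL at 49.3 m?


Given values:
  SPL1 = 94.7 dB, r1 = 1.7 m, r2 = 49.3 m
Formula: SPL2 = SPL1 - 20 * log10(r2 / r1)
Compute ratio: r2 / r1 = 49.3 / 1.7 = 29.0
Compute log10: log10(29.0) = 1.462398
Compute drop: 20 * 1.462398 = 29.248
SPL2 = 94.7 - 29.248 = 65.45

65.45 dB


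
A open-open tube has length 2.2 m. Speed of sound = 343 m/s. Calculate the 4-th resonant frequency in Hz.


Given values:
  Tube type: open-open, L = 2.2 m, c = 343 m/s, n = 4
Formula: f_n = n * c / (2 * L)
Compute 2 * L = 2 * 2.2 = 4.4
f = 4 * 343 / 4.4
f = 311.82

311.82 Hz


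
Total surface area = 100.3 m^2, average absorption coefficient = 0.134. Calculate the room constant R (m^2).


Given values:
  S = 100.3 m^2, alpha = 0.134
Formula: R = S * alpha / (1 - alpha)
Numerator: 100.3 * 0.134 = 13.4402
Denominator: 1 - 0.134 = 0.866
R = 13.4402 / 0.866 = 15.52

15.52 m^2


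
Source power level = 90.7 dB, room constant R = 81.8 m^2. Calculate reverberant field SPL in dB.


Given values:
  Lw = 90.7 dB, R = 81.8 m^2
Formula: SPL = Lw + 10 * log10(4 / R)
Compute 4 / R = 4 / 81.8 = 0.0489
Compute 10 * log10(0.0489) = -13.1069
SPL = 90.7 + (-13.1069) = 77.59

77.59 dB


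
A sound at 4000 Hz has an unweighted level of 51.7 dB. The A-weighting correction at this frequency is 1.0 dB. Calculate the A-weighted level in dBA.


Given values:
  SPL = 51.7 dB
  A-weighting at 4000 Hz = 1.0 dB
Formula: L_A = SPL + A_weight
L_A = 51.7 + (1.0)
L_A = 52.7

52.7 dBA


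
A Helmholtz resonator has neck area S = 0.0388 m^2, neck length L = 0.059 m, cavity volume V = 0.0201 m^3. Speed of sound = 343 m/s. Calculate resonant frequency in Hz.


Given values:
  S = 0.0388 m^2, L = 0.059 m, V = 0.0201 m^3, c = 343 m/s
Formula: f = (c / (2*pi)) * sqrt(S / (V * L))
Compute V * L = 0.0201 * 0.059 = 0.0011859
Compute S / (V * L) = 0.0388 / 0.0011859 = 32.7178
Compute sqrt(32.7178) = 5.719948
Compute c / (2*pi) = 343 / 6.283185 = 54.590148
f = 54.590148 * 5.719948 = 312.25

312.25 Hz


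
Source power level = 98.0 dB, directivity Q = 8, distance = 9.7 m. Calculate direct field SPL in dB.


Given values:
  Lw = 98.0 dB, Q = 8, r = 9.7 m
Formula: SPL = Lw + 10 * log10(Q / (4 * pi * r^2))
Compute 4 * pi * r^2 = 4 * pi * 9.7^2 = 1182.3698
Compute Q / denom = 8 / 1182.3698 = 0.00676607
Compute 10 * log10(0.00676607) = -21.6966
SPL = 98.0 + (-21.6966) = 76.3

76.3 dB


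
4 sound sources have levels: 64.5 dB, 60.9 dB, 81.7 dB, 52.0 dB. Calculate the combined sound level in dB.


Formula: L_total = 10 * log10( sum(10^(Li/10)) )
  Source 1: 10^(64.5/10) = 2818382.9313
  Source 2: 10^(60.9/10) = 1230268.7708
  Source 3: 10^(81.7/10) = 147910838.8168
  Source 4: 10^(52.0/10) = 158489.3192
Sum of linear values = 152117979.8381
L_total = 10 * log10(152117979.8381) = 81.82

81.82 dB


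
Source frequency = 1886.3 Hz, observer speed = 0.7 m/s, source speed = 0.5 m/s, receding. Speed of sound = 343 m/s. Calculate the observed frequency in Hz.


Given values:
  f_s = 1886.3 Hz, v_o = 0.7 m/s, v_s = 0.5 m/s
  Direction: receding
Formula: f_o = f_s * (c - v_o) / (c + v_s)
Numerator: c - v_o = 343 - 0.7 = 342.3
Denominator: c + v_s = 343 + 0.5 = 343.5
f_o = 1886.3 * 342.3 / 343.5 = 1879.71

1879.71 Hz
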